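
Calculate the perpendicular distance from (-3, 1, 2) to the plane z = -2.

distance = |a·x₀ + b·y₀ + c·z₀ - d| / √(a² + b² + c²)
  = |0·(-3) + 0·1 + 1·2 - (-2)| / √(0² + 0² + 1²)
  = |0 + 0 + 2 + 2| / √(0 + 0 + 1)
  = |4| / √1
  = 4 / 1
  ≈ 4

4


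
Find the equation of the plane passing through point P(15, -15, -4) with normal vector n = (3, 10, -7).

The plane through P with normal n = (a, b, c) satisfies n·(r - P) = 0,
i.e. ax + by + cz = a·x₀ + b·y₀ + c·z₀.
d = 3·15 + 10·(-15) + (-7)·(-4)
  = 45 - 150 + 28
  = -77
Equation: 3x + 10y - 7z = -77

3x + 10y - 7z = -77


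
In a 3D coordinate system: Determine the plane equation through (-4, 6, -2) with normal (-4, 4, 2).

The plane through P with normal n = (a, b, c) satisfies n·(r - P) = 0,
i.e. ax + by + cz = a·x₀ + b·y₀ + c·z₀.
d = (-4)·(-4) + 4·6 + 2·(-2)
  = 16 + 24 - 4
  = 36
Equation: -4x + 4y + 2z = 36

-4x + 4y + 2z = 36


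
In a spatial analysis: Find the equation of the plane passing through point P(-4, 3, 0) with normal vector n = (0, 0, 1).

The plane through P with normal n = (a, b, c) satisfies n·(r - P) = 0,
i.e. ax + by + cz = a·x₀ + b·y₀ + c·z₀.
d = 0·(-4) + 0·3 + 1·0
  = 0 + 0 + 0
  = 0
Equation: z = 0

z = 0


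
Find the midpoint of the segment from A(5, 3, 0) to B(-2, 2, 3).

M = ((x₁+x₂)/2, (y₁+y₂)/2, (z₁+z₂)/2)
  = ((5 - 2)/2, (3 + 2)/2, (0 + 3)/2)
  = (3/2, 5/2, 3/2)
  = (1.5, 2.5, 1.5)

(1.5, 2.5, 1.5)


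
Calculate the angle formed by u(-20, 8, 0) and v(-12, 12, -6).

u·v = (-20)·(-12) + 8·12 + 0·(-6) = 240 + 96 + 0 = 336
|u| = √((-20)² + 8² + 0²) = √464 ≈ 21.54
|v| = √((-12)² + 12² + (-6)²) = √324 ≈ 18
cos θ = (u·v)/(|u||v|) = 336/(21.54·18) ≈ 0.8666
θ = arccos(0.8666) ≈ 29.94°

29.94°


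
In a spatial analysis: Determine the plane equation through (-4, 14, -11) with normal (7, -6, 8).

The plane through P with normal n = (a, b, c) satisfies n·(r - P) = 0,
i.e. ax + by + cz = a·x₀ + b·y₀ + c·z₀.
d = 7·(-4) + (-6)·14 + 8·(-11)
  = -28 - 84 - 88
  = -200
Equation: 7x - 6y + 8z = -200

7x - 6y + 8z = -200


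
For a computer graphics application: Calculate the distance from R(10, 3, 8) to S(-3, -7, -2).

d = √[(x₂-x₁)² + (y₂-y₁)² + (z₂-z₁)²]
  = √[(-13)² + (-10)² + (-10)²]
  = √[169 + 100 + 100]
  = √369
  ≈ 19.21

19.21


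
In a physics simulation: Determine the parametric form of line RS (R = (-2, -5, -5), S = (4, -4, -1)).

Direction vector d = S - R = (4 + 2, -4 + 5, -1 + 5) = (6, 1, 4)
Parametric form r = R + t·d:
x = -2 + 6t, y = -5 + t, z = -5 + 4t

x = -2 + 6t, y = -5 + t, z = -5 + 4t


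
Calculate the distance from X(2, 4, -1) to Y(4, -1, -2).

d = √[(x₂-x₁)² + (y₂-y₁)² + (z₂-z₁)²]
  = √[2² + (-5)² + (-1)²]
  = √[4 + 25 + 1]
  = √30
  ≈ 5.477

5.477


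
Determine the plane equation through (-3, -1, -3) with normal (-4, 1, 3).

The plane through P with normal n = (a, b, c) satisfies n·(r - P) = 0,
i.e. ax + by + cz = a·x₀ + b·y₀ + c·z₀.
d = (-4)·(-3) + 1·(-1) + 3·(-3)
  = 12 - 1 - 9
  = 2
Equation: -4x + y + 3z = 2

-4x + y + 3z = 2


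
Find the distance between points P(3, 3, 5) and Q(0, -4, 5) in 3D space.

d = √[(x₂-x₁)² + (y₂-y₁)² + (z₂-z₁)²]
  = √[(-3)² + (-7)² + 0²]
  = √[9 + 49 + 0]
  = √58
  ≈ 7.616

7.616


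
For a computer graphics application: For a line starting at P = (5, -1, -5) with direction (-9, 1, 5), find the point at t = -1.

P(t) = P + t·d
  = (5 + (-9)·(-1), -1 + 1·(-1), -5 + 5·(-1))
  = (5 + 9, -1 - 1, -5 - 5)
  = (14, -2, -10)

(14, -2, -10)


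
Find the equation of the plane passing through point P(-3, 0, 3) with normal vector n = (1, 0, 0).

The plane through P with normal n = (a, b, c) satisfies n·(r - P) = 0,
i.e. ax + by + cz = a·x₀ + b·y₀ + c·z₀.
d = 1·(-3) + 0·0 + 0·3
  = -3 + 0 + 0
  = -3
Equation: x = -3

x = -3


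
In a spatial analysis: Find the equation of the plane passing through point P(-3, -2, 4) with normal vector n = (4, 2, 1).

The plane through P with normal n = (a, b, c) satisfies n·(r - P) = 0,
i.e. ax + by + cz = a·x₀ + b·y₀ + c·z₀.
d = 4·(-3) + 2·(-2) + 1·4
  = -12 - 4 + 4
  = -12
Equation: 4x + 2y + z = -12

4x + 2y + z = -12


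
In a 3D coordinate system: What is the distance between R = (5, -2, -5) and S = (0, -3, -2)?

d = √[(x₂-x₁)² + (y₂-y₁)² + (z₂-z₁)²]
  = √[(-5)² + (-1)² + 3²]
  = √[25 + 1 + 9]
  = √35
  ≈ 5.916

5.916


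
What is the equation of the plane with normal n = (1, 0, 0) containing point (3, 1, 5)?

The plane through P with normal n = (a, b, c) satisfies n·(r - P) = 0,
i.e. ax + by + cz = a·x₀ + b·y₀ + c·z₀.
d = 1·3 + 0·1 + 0·5
  = 3 + 0 + 0
  = 3
Equation: x = 3

x = 3


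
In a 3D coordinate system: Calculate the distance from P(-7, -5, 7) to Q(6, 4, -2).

d = √[(x₂-x₁)² + (y₂-y₁)² + (z₂-z₁)²]
  = √[13² + 9² + (-9)²]
  = √[169 + 81 + 81]
  = √331
  ≈ 18.19

18.19


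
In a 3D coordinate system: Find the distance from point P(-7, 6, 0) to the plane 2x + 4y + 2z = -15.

distance = |a·x₀ + b·y₀ + c·z₀ - d| / √(a² + b² + c²)
  = |2·(-7) + 4·6 + 2·0 - (-15)| / √(2² + 4² + 2²)
  = |-14 + 24 + 0 + 15| / √(4 + 16 + 4)
  = |25| / √24
  = 25 / 4.899
  ≈ 5.103

5.103


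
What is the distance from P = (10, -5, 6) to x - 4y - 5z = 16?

distance = |a·x₀ + b·y₀ + c·z₀ - d| / √(a² + b² + c²)
  = |1·10 + (-4)·(-5) + (-5)·6 - 16| / √(1² + (-4)² + (-5)²)
  = |10 + 20 - 30 - 16| / √(1 + 16 + 25)
  = |-16| / √42
  = 16 / 6.481
  ≈ 2.469

2.469


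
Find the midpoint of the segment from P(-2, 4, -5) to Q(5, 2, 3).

M = ((x₁+x₂)/2, (y₁+y₂)/2, (z₁+z₂)/2)
  = ((-2 + 5)/2, (4 + 2)/2, (-5 + 3)/2)
  = (3/2, 6/2, -2/2)
  = (1.5, 3, -1)

(1.5, 3, -1)


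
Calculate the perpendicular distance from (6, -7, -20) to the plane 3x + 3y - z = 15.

distance = |a·x₀ + b·y₀ + c·z₀ - d| / √(a² + b² + c²)
  = |3·6 + 3·(-7) + (-1)·(-20) - 15| / √(3² + 3² + (-1)²)
  = |18 - 21 + 20 - 15| / √(9 + 9 + 1)
  = |2| / √19
  = 2 / 4.359
  ≈ 0.4588

0.4588


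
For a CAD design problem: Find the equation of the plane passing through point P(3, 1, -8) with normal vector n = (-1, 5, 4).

The plane through P with normal n = (a, b, c) satisfies n·(r - P) = 0,
i.e. ax + by + cz = a·x₀ + b·y₀ + c·z₀.
d = (-1)·3 + 5·1 + 4·(-8)
  = -3 + 5 - 32
  = -30
Equation: -x + 5y + 4z = -30

-x + 5y + 4z = -30


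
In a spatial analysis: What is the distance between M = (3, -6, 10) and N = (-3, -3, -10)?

d = √[(x₂-x₁)² + (y₂-y₁)² + (z₂-z₁)²]
  = √[(-6)² + 3² + (-20)²]
  = √[36 + 9 + 400]
  = √445
  ≈ 21.1

21.1


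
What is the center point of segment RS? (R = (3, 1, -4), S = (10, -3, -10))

M = ((x₁+x₂)/2, (y₁+y₂)/2, (z₁+z₂)/2)
  = ((3 + 10)/2, (1 - 3)/2, (-4 - 10)/2)
  = (13/2, -2/2, -14/2)
  = (6.5, -1, -7)

(6.5, -1, -7)


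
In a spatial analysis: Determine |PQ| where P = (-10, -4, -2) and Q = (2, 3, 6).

d = √[(x₂-x₁)² + (y₂-y₁)² + (z₂-z₁)²]
  = √[12² + 7² + 8²]
  = √[144 + 49 + 64]
  = √257
  ≈ 16.03

16.03


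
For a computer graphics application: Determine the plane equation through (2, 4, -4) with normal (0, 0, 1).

The plane through P with normal n = (a, b, c) satisfies n·(r - P) = 0,
i.e. ax + by + cz = a·x₀ + b·y₀ + c·z₀.
d = 0·2 + 0·4 + 1·(-4)
  = 0 + 0 - 4
  = -4
Equation: z = -4

z = -4


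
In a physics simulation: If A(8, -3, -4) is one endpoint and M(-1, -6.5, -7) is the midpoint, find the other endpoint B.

B = 2M - A
  = (2·(-1) - 8, 2·(-6.5) - (-3), 2·(-7) - (-4))
  = (-2 - 8, -13 + 3, -14 + 4)
  = (-10, -10, -10)

(-10, -10, -10)


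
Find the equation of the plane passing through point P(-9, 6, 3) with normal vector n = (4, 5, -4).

The plane through P with normal n = (a, b, c) satisfies n·(r - P) = 0,
i.e. ax + by + cz = a·x₀ + b·y₀ + c·z₀.
d = 4·(-9) + 5·6 + (-4)·3
  = -36 + 30 - 12
  = -18
Equation: 4x + 5y - 4z = -18

4x + 5y - 4z = -18


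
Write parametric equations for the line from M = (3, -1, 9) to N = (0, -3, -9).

Direction vector d = N - M = (0 - 3, -3 + 1, -9 - 9) = (-3, -2, -18)
Parametric form r = M + t·d:
x = 3 - 3t, y = -1 - 2t, z = 9 - 18t

x = 3 - 3t, y = -1 - 2t, z = 9 - 18t


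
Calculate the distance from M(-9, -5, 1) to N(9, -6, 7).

d = √[(x₂-x₁)² + (y₂-y₁)² + (z₂-z₁)²]
  = √[18² + (-1)² + 6²]
  = √[324 + 1 + 36]
  = √361
  ≈ 19

19


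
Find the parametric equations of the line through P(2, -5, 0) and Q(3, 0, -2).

Direction vector d = Q - P = (3 - 2, 0 + 5, -2 + 0) = (1, 5, -2)
Parametric form r = P + t·d:
x = 2 + t, y = -5 + 5t, z = 0 - 2t

x = 2 + t, y = -5 + 5t, z = 0 - 2t


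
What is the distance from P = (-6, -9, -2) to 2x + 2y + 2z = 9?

distance = |a·x₀ + b·y₀ + c·z₀ - d| / √(a² + b² + c²)
  = |2·(-6) + 2·(-9) + 2·(-2) - 9| / √(2² + 2² + 2²)
  = |-12 - 18 - 4 - 9| / √(4 + 4 + 4)
  = |-43| / √12
  = 43 / 3.464
  ≈ 12.41

12.41


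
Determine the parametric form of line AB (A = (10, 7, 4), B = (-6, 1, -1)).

Direction vector d = B - A = (-6 - 10, 1 - 7, -1 - 4) = (-16, -6, -5)
Parametric form r = A + t·d:
x = 10 - 16t, y = 7 - 6t, z = 4 - 5t

x = 10 - 16t, y = 7 - 6t, z = 4 - 5t


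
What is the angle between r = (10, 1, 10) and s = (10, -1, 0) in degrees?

r·s = 10·10 + 1·(-1) + 10·0 = 100 - 1 + 0 = 99
|r| = √(10² + 1² + 10²) = √201 ≈ 14.18
|s| = √(10² + (-1)² + 0²) = √101 ≈ 10.05
cos θ = (r·s)/(|r||s|) = 99/(14.18·10.05) ≈ 0.6948
θ = arccos(0.6948) ≈ 45.99°

45.99°


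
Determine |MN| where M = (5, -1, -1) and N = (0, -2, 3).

d = √[(x₂-x₁)² + (y₂-y₁)² + (z₂-z₁)²]
  = √[(-5)² + (-1)² + 4²]
  = √[25 + 1 + 16]
  = √42
  ≈ 6.481

6.481


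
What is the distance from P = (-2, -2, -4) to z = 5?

distance = |a·x₀ + b·y₀ + c·z₀ - d| / √(a² + b² + c²)
  = |0·(-2) + 0·(-2) + 1·(-4) - 5| / √(0² + 0² + 1²)
  = |0 + 0 - 4 - 5| / √(0 + 0 + 1)
  = |-9| / √1
  = 9 / 1
  ≈ 9

9


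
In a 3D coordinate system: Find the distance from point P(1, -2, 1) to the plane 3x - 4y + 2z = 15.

distance = |a·x₀ + b·y₀ + c·z₀ - d| / √(a² + b² + c²)
  = |3·1 + (-4)·(-2) + 2·1 - 15| / √(3² + (-4)² + 2²)
  = |3 + 8 + 2 - 15| / √(9 + 16 + 4)
  = |-2| / √29
  = 2 / 5.385
  ≈ 0.3714

0.3714


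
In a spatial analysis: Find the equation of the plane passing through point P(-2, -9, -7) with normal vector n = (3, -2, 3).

The plane through P with normal n = (a, b, c) satisfies n·(r - P) = 0,
i.e. ax + by + cz = a·x₀ + b·y₀ + c·z₀.
d = 3·(-2) + (-2)·(-9) + 3·(-7)
  = -6 + 18 - 21
  = -9
Equation: 3x - 2y + 3z = -9

3x - 2y + 3z = -9


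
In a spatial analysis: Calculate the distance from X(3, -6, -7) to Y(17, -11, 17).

d = √[(x₂-x₁)² + (y₂-y₁)² + (z₂-z₁)²]
  = √[14² + (-5)² + 24²]
  = √[196 + 25 + 576]
  = √797
  ≈ 28.23

28.23


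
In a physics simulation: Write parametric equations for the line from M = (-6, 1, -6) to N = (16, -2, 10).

Direction vector d = N - M = (16 + 6, -2 - 1, 10 + 6) = (22, -3, 16)
Parametric form r = M + t·d:
x = -6 + 22t, y = 1 - 3t, z = -6 + 16t

x = -6 + 22t, y = 1 - 3t, z = -6 + 16t


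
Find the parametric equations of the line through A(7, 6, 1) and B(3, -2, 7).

Direction vector d = B - A = (3 - 7, -2 - 6, 7 - 1) = (-4, -8, 6)
Parametric form r = A + t·d:
x = 7 - 4t, y = 6 - 8t, z = 1 + 6t

x = 7 - 4t, y = 6 - 8t, z = 1 + 6t


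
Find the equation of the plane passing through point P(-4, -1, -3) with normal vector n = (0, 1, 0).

The plane through P with normal n = (a, b, c) satisfies n·(r - P) = 0,
i.e. ax + by + cz = a·x₀ + b·y₀ + c·z₀.
d = 0·(-4) + 1·(-1) + 0·(-3)
  = 0 - 1 + 0
  = -1
Equation: y = -1

y = -1


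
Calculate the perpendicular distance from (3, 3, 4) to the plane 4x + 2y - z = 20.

distance = |a·x₀ + b·y₀ + c·z₀ - d| / √(a² + b² + c²)
  = |4·3 + 2·3 + (-1)·4 - 20| / √(4² + 2² + (-1)²)
  = |12 + 6 - 4 - 20| / √(16 + 4 + 1)
  = |-6| / √21
  = 6 / 4.583
  ≈ 1.309

1.309


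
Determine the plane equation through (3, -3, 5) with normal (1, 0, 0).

The plane through P with normal n = (a, b, c) satisfies n·(r - P) = 0,
i.e. ax + by + cz = a·x₀ + b·y₀ + c·z₀.
d = 1·3 + 0·(-3) + 0·5
  = 3 + 0 + 0
  = 3
Equation: x = 3

x = 3


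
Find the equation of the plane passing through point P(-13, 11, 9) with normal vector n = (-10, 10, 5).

The plane through P with normal n = (a, b, c) satisfies n·(r - P) = 0,
i.e. ax + by + cz = a·x₀ + b·y₀ + c·z₀.
d = (-10)·(-13) + 10·11 + 5·9
  = 130 + 110 + 45
  = 285
Equation: -10x + 10y + 5z = 285

-10x + 10y + 5z = 285


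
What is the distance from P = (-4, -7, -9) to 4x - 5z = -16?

distance = |a·x₀ + b·y₀ + c·z₀ - d| / √(a² + b² + c²)
  = |4·(-4) + 0·(-7) + (-5)·(-9) - (-16)| / √(4² + 0² + (-5)²)
  = |-16 + 0 + 45 + 16| / √(16 + 0 + 25)
  = |45| / √41
  = 45 / 6.403
  ≈ 7.028

7.028


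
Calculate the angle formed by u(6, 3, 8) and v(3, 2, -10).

u·v = 6·3 + 3·2 + 8·(-10) = 18 + 6 - 80 = -56
|u| = √(6² + 3² + 8²) = √109 ≈ 10.44
|v| = √(3² + 2² + (-10)²) = √113 ≈ 10.63
cos θ = (u·v)/(|u||v|) = -56/(10.44·10.63) ≈ -0.5046
θ = arccos(-0.5046) ≈ 120.3°

120.3°


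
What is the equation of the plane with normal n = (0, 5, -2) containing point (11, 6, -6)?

The plane through P with normal n = (a, b, c) satisfies n·(r - P) = 0,
i.e. ax + by + cz = a·x₀ + b·y₀ + c·z₀.
d = 0·11 + 5·6 + (-2)·(-6)
  = 0 + 30 + 12
  = 42
Equation: 5y - 2z = 42

5y - 2z = 42


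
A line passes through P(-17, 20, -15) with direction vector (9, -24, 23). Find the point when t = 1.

P(t) = P + t·d
  = (-17 + 9·1, 20 + (-24)·1, -15 + 23·1)
  = (-17 + 9, 20 - 24, -15 + 23)
  = (-8, -4, 8)

(-8, -4, 8)


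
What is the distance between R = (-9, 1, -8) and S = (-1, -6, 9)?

d = √[(x₂-x₁)² + (y₂-y₁)² + (z₂-z₁)²]
  = √[8² + (-7)² + 17²]
  = √[64 + 49 + 289]
  = √402
  ≈ 20.05

20.05


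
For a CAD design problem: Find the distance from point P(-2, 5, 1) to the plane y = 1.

distance = |a·x₀ + b·y₀ + c·z₀ - d| / √(a² + b² + c²)
  = |0·(-2) + 1·5 + 0·1 - 1| / √(0² + 1² + 0²)
  = |0 + 5 + 0 - 1| / √(0 + 1 + 0)
  = |4| / √1
  = 4 / 1
  ≈ 4

4


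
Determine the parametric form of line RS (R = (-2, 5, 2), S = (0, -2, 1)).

Direction vector d = S - R = (0 + 2, -2 - 5, 1 - 2) = (2, -7, -1)
Parametric form r = R + t·d:
x = -2 + 2t, y = 5 - 7t, z = 2 - t

x = -2 + 2t, y = 5 - 7t, z = 2 - t


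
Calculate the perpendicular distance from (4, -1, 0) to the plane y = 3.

distance = |a·x₀ + b·y₀ + c·z₀ - d| / √(a² + b² + c²)
  = |0·4 + 1·(-1) + 0·0 - 3| / √(0² + 1² + 0²)
  = |0 - 1 + 0 - 3| / √(0 + 1 + 0)
  = |-4| / √1
  = 4 / 1
  ≈ 4

4


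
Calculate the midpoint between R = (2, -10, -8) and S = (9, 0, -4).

M = ((x₁+x₂)/2, (y₁+y₂)/2, (z₁+z₂)/2)
  = ((2 + 9)/2, (-10 + 0)/2, (-8 - 4)/2)
  = (11/2, -10/2, -12/2)
  = (5.5, -5, -6)

(5.5, -5, -6)


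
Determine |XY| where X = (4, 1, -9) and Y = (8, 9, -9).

d = √[(x₂-x₁)² + (y₂-y₁)² + (z₂-z₁)²]
  = √[4² + 8² + 0²]
  = √[16 + 64 + 0]
  = √80
  ≈ 8.944

8.944


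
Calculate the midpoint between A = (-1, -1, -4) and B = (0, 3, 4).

M = ((x₁+x₂)/2, (y₁+y₂)/2, (z₁+z₂)/2)
  = ((-1 + 0)/2, (-1 + 3)/2, (-4 + 4)/2)
  = (-1/2, 2/2, 0/2)
  = (-0.5, 1, 0)

(-0.5, 1, 0)


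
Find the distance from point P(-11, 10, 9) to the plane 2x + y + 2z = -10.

distance = |a·x₀ + b·y₀ + c·z₀ - d| / √(a² + b² + c²)
  = |2·(-11) + 1·10 + 2·9 - (-10)| / √(2² + 1² + 2²)
  = |-22 + 10 + 18 + 10| / √(4 + 1 + 4)
  = |16| / √9
  = 16 / 3
  ≈ 5.333

5.333


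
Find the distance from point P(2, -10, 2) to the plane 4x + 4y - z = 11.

distance = |a·x₀ + b·y₀ + c·z₀ - d| / √(a² + b² + c²)
  = |4·2 + 4·(-10) + (-1)·2 - 11| / √(4² + 4² + (-1)²)
  = |8 - 40 - 2 - 11| / √(16 + 16 + 1)
  = |-45| / √33
  = 45 / 5.745
  ≈ 7.833

7.833


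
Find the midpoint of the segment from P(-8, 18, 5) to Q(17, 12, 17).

M = ((x₁+x₂)/2, (y₁+y₂)/2, (z₁+z₂)/2)
  = ((-8 + 17)/2, (18 + 12)/2, (5 + 17)/2)
  = (9/2, 30/2, 22/2)
  = (4.5, 15, 11)

(4.5, 15, 11)


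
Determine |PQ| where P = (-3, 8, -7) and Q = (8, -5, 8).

d = √[(x₂-x₁)² + (y₂-y₁)² + (z₂-z₁)²]
  = √[11² + (-13)² + 15²]
  = √[121 + 169 + 225]
  = √515
  ≈ 22.69

22.69


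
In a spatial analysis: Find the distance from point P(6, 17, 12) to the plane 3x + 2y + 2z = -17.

distance = |a·x₀ + b·y₀ + c·z₀ - d| / √(a² + b² + c²)
  = |3·6 + 2·17 + 2·12 - (-17)| / √(3² + 2² + 2²)
  = |18 + 34 + 24 + 17| / √(9 + 4 + 4)
  = |93| / √17
  = 93 / 4.123
  ≈ 22.56

22.56


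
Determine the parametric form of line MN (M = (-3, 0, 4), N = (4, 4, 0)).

Direction vector d = N - M = (4 + 3, 4 + 0, 0 - 4) = (7, 4, -4)
Parametric form r = M + t·d:
x = -3 + 7t, y = 0 + 4t, z = 4 - 4t

x = -3 + 7t, y = 0 + 4t, z = 4 - 4t


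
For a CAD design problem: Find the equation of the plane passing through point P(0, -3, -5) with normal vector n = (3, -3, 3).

The plane through P with normal n = (a, b, c) satisfies n·(r - P) = 0,
i.e. ax + by + cz = a·x₀ + b·y₀ + c·z₀.
d = 3·0 + (-3)·(-3) + 3·(-5)
  = 0 + 9 - 15
  = -6
Equation: 3x - 3y + 3z = -6

3x - 3y + 3z = -6


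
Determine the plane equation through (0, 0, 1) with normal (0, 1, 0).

The plane through P with normal n = (a, b, c) satisfies n·(r - P) = 0,
i.e. ax + by + cz = a·x₀ + b·y₀ + c·z₀.
d = 0·0 + 1·0 + 0·1
  = 0 + 0 + 0
  = 0
Equation: y = 0

y = 0


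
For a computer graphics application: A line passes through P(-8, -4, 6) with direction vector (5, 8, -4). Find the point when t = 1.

P(t) = P + t·d
  = (-8 + 5·1, -4 + 8·1, 6 + (-4)·1)
  = (-8 + 5, -4 + 8, 6 - 4)
  = (-3, 4, 2)

(-3, 4, 2)


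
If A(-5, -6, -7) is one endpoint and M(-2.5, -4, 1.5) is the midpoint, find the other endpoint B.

B = 2M - A
  = (2·(-2.5) - (-5), 2·(-4) - (-6), 2·1.5 - (-7))
  = (-5 + 5, -8 + 6, 3 + 7)
  = (0, -2, 10)

(0, -2, 10)


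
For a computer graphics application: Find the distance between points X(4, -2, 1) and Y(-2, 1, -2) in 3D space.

d = √[(x₂-x₁)² + (y₂-y₁)² + (z₂-z₁)²]
  = √[(-6)² + 3² + (-3)²]
  = √[36 + 9 + 9]
  = √54
  ≈ 7.348

7.348


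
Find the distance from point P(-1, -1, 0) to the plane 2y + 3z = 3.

distance = |a·x₀ + b·y₀ + c·z₀ - d| / √(a² + b² + c²)
  = |0·(-1) + 2·(-1) + 3·0 - 3| / √(0² + 2² + 3²)
  = |0 - 2 + 0 - 3| / √(0 + 4 + 9)
  = |-5| / √13
  = 5 / 3.606
  ≈ 1.387

1.387


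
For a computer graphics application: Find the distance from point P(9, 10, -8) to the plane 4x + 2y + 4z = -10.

distance = |a·x₀ + b·y₀ + c·z₀ - d| / √(a² + b² + c²)
  = |4·9 + 2·10 + 4·(-8) - (-10)| / √(4² + 2² + 4²)
  = |36 + 20 - 32 + 10| / √(16 + 4 + 16)
  = |34| / √36
  = 34 / 6
  ≈ 5.667

5.667


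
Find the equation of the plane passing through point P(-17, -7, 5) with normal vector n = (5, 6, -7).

The plane through P with normal n = (a, b, c) satisfies n·(r - P) = 0,
i.e. ax + by + cz = a·x₀ + b·y₀ + c·z₀.
d = 5·(-17) + 6·(-7) + (-7)·5
  = -85 - 42 - 35
  = -162
Equation: 5x + 6y - 7z = -162

5x + 6y - 7z = -162


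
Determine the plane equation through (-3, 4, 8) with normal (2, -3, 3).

The plane through P with normal n = (a, b, c) satisfies n·(r - P) = 0,
i.e. ax + by + cz = a·x₀ + b·y₀ + c·z₀.
d = 2·(-3) + (-3)·4 + 3·8
  = -6 - 12 + 24
  = 6
Equation: 2x - 3y + 3z = 6

2x - 3y + 3z = 6


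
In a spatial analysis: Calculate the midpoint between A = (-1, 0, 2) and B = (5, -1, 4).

M = ((x₁+x₂)/2, (y₁+y₂)/2, (z₁+z₂)/2)
  = ((-1 + 5)/2, (0 - 1)/2, (2 + 4)/2)
  = (4/2, -1/2, 6/2)
  = (2, -0.5, 3)

(2, -0.5, 3)


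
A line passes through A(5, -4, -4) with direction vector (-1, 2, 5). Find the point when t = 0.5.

P(t) = A + t·d
  = (5 + (-1)·0.5, -4 + 2·0.5, -4 + 5·0.5)
  = (5 - 0.5, -4 + 1, -4 + 2.5)
  = (4.5, -3, -1.5)

(4.5, -3, -1.5)


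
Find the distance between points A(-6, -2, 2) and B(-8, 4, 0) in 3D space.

d = √[(x₂-x₁)² + (y₂-y₁)² + (z₂-z₁)²]
  = √[(-2)² + 6² + (-2)²]
  = √[4 + 36 + 4]
  = √44
  ≈ 6.633

6.633


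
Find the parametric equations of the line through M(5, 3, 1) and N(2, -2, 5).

Direction vector d = N - M = (2 - 5, -2 - 3, 5 - 1) = (-3, -5, 4)
Parametric form r = M + t·d:
x = 5 - 3t, y = 3 - 5t, z = 1 + 4t

x = 5 - 3t, y = 3 - 5t, z = 1 + 4t


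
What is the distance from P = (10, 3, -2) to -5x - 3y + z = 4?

distance = |a·x₀ + b·y₀ + c·z₀ - d| / √(a² + b² + c²)
  = |(-5)·10 + (-3)·3 + 1·(-2) - 4| / √((-5)² + (-3)² + 1²)
  = |-50 - 9 - 2 - 4| / √(25 + 9 + 1)
  = |-65| / √35
  = 65 / 5.916
  ≈ 10.99

10.99


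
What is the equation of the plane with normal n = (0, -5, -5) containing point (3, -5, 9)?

The plane through P with normal n = (a, b, c) satisfies n·(r - P) = 0,
i.e. ax + by + cz = a·x₀ + b·y₀ + c·z₀.
d = 0·3 + (-5)·(-5) + (-5)·9
  = 0 + 25 - 45
  = -20
Equation: -5y - 5z = -20

-5y - 5z = -20


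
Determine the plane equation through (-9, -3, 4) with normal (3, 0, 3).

The plane through P with normal n = (a, b, c) satisfies n·(r - P) = 0,
i.e. ax + by + cz = a·x₀ + b·y₀ + c·z₀.
d = 3·(-9) + 0·(-3) + 3·4
  = -27 + 0 + 12
  = -15
Equation: 3x + 3z = -15

3x + 3z = -15


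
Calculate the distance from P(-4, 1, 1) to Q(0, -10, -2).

d = √[(x₂-x₁)² + (y₂-y₁)² + (z₂-z₁)²]
  = √[4² + (-11)² + (-3)²]
  = √[16 + 121 + 9]
  = √146
  ≈ 12.08

12.08


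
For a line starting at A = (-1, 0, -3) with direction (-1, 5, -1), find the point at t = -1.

P(t) = A + t·d
  = (-1 + (-1)·(-1), 0 + 5·(-1), -3 + (-1)·(-1))
  = (-1 + 1, 0 - 5, -3 + 1)
  = (0, -5, -2)

(0, -5, -2)


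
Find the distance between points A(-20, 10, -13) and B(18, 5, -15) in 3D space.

d = √[(x₂-x₁)² + (y₂-y₁)² + (z₂-z₁)²]
  = √[38² + (-5)² + (-2)²]
  = √[1444 + 25 + 4]
  = √1473
  ≈ 38.38

38.38


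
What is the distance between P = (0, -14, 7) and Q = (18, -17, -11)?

d = √[(x₂-x₁)² + (y₂-y₁)² + (z₂-z₁)²]
  = √[18² + (-3)² + (-18)²]
  = √[324 + 9 + 324]
  = √657
  ≈ 25.63

25.63


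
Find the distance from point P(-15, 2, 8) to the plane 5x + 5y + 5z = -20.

distance = |a·x₀ + b·y₀ + c·z₀ - d| / √(a² + b² + c²)
  = |5·(-15) + 5·2 + 5·8 - (-20)| / √(5² + 5² + 5²)
  = |-75 + 10 + 40 + 20| / √(25 + 25 + 25)
  = |-5| / √75
  = 5 / 8.66
  ≈ 0.5774

0.5774


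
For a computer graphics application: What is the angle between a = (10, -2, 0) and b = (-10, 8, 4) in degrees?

a·b = 10·(-10) + (-2)·8 + 0·4 = -100 - 16 + 0 = -116
|a| = √(10² + (-2)² + 0²) = √104 ≈ 10.2
|b| = √((-10)² + 8² + 4²) = √180 ≈ 13.42
cos θ = (a·b)/(|a||b|) = -116/(10.2·13.42) ≈ -0.8478
θ = arccos(-0.8478) ≈ 148°

148°


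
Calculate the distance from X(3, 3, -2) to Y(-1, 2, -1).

d = √[(x₂-x₁)² + (y₂-y₁)² + (z₂-z₁)²]
  = √[(-4)² + (-1)² + 1²]
  = √[16 + 1 + 1]
  = √18
  ≈ 4.243

4.243


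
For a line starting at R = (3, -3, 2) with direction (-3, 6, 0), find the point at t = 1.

P(t) = R + t·d
  = (3 + (-3)·1, -3 + 6·1, 2 + 0·1)
  = (3 - 3, -3 + 6, 2 + 0)
  = (0, 3, 2)

(0, 3, 2)


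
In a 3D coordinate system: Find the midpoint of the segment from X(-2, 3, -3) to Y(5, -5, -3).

M = ((x₁+x₂)/2, (y₁+y₂)/2, (z₁+z₂)/2)
  = ((-2 + 5)/2, (3 - 5)/2, (-3 - 3)/2)
  = (3/2, -2/2, -6/2)
  = (1.5, -1, -3)

(1.5, -1, -3)


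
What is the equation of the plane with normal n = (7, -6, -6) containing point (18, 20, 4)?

The plane through P with normal n = (a, b, c) satisfies n·(r - P) = 0,
i.e. ax + by + cz = a·x₀ + b·y₀ + c·z₀.
d = 7·18 + (-6)·20 + (-6)·4
  = 126 - 120 - 24
  = -18
Equation: 7x - 6y - 6z = -18

7x - 6y - 6z = -18


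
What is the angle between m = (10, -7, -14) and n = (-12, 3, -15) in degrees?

m·n = 10·(-12) + (-7)·3 + (-14)·(-15) = -120 - 21 + 210 = 69
|m| = √(10² + (-7)² + (-14)²) = √345 ≈ 18.57
|n| = √((-12)² + 3² + (-15)²) = √378 ≈ 19.44
cos θ = (m·n)/(|m||n|) = 69/(18.57·19.44) ≈ 0.1911
θ = arccos(0.1911) ≈ 78.98°

78.98°


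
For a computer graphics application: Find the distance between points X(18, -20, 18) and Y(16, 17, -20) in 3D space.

d = √[(x₂-x₁)² + (y₂-y₁)² + (z₂-z₁)²]
  = √[(-2)² + 37² + (-38)²]
  = √[4 + 1369 + 1444]
  = √2817
  ≈ 53.08

53.08


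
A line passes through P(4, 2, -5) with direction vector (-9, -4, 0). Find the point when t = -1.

P(t) = P + t·d
  = (4 + (-9)·(-1), 2 + (-4)·(-1), -5 + 0·(-1))
  = (4 + 9, 2 + 4, -5 + 0)
  = (13, 6, -5)

(13, 6, -5)


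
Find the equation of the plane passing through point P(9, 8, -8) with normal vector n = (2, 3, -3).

The plane through P with normal n = (a, b, c) satisfies n·(r - P) = 0,
i.e. ax + by + cz = a·x₀ + b·y₀ + c·z₀.
d = 2·9 + 3·8 + (-3)·(-8)
  = 18 + 24 + 24
  = 66
Equation: 2x + 3y - 3z = 66

2x + 3y - 3z = 66


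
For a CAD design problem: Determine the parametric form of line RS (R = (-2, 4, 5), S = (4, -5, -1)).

Direction vector d = S - R = (4 + 2, -5 - 4, -1 - 5) = (6, -9, -6)
Parametric form r = R + t·d:
x = -2 + 6t, y = 4 - 9t, z = 5 - 6t

x = -2 + 6t, y = 4 - 9t, z = 5 - 6t


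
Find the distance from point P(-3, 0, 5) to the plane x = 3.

distance = |a·x₀ + b·y₀ + c·z₀ - d| / √(a² + b² + c²)
  = |1·(-3) + 0·0 + 0·5 - 3| / √(1² + 0² + 0²)
  = |-3 + 0 + 0 - 3| / √(1 + 0 + 0)
  = |-6| / √1
  = 6 / 1
  ≈ 6

6


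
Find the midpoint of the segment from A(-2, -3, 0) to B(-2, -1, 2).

M = ((x₁+x₂)/2, (y₁+y₂)/2, (z₁+z₂)/2)
  = ((-2 - 2)/2, (-3 - 1)/2, (0 + 2)/2)
  = (-4/2, -4/2, 2/2)
  = (-2, -2, 1)

(-2, -2, 1)


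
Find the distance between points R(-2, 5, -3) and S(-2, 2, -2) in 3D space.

d = √[(x₂-x₁)² + (y₂-y₁)² + (z₂-z₁)²]
  = √[0² + (-3)² + 1²]
  = √[0 + 9 + 1]
  = √10
  ≈ 3.162

3.162


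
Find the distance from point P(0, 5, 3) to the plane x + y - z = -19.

distance = |a·x₀ + b·y₀ + c·z₀ - d| / √(a² + b² + c²)
  = |1·0 + 1·5 + (-1)·3 - (-19)| / √(1² + 1² + (-1)²)
  = |0 + 5 - 3 + 19| / √(1 + 1 + 1)
  = |21| / √3
  = 21 / 1.732
  ≈ 12.12

12.12


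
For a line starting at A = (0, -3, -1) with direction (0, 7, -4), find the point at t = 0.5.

P(t) = A + t·d
  = (0 + 0·0.5, -3 + 7·0.5, -1 + (-4)·0.5)
  = (0 + 0, -3 + 3.5, -1 - 2)
  = (0, 0.5, -3)

(0, 0.5, -3)


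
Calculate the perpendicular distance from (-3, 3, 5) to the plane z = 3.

distance = |a·x₀ + b·y₀ + c·z₀ - d| / √(a² + b² + c²)
  = |0·(-3) + 0·3 + 1·5 - 3| / √(0² + 0² + 1²)
  = |0 + 0 + 5 - 3| / √(0 + 0 + 1)
  = |2| / √1
  = 2 / 1
  ≈ 2

2


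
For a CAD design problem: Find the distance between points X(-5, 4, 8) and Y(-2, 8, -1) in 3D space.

d = √[(x₂-x₁)² + (y₂-y₁)² + (z₂-z₁)²]
  = √[3² + 4² + (-9)²]
  = √[9 + 16 + 81]
  = √106
  ≈ 10.3

10.3


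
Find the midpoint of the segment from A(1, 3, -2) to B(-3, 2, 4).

M = ((x₁+x₂)/2, (y₁+y₂)/2, (z₁+z₂)/2)
  = ((1 - 3)/2, (3 + 2)/2, (-2 + 4)/2)
  = (-2/2, 5/2, 2/2)
  = (-1, 2.5, 1)

(-1, 2.5, 1)


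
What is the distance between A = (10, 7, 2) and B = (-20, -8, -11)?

d = √[(x₂-x₁)² + (y₂-y₁)² + (z₂-z₁)²]
  = √[(-30)² + (-15)² + (-13)²]
  = √[900 + 225 + 169]
  = √1294
  ≈ 35.97

35.97


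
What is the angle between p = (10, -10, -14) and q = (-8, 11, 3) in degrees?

p·q = 10·(-8) + (-10)·11 + (-14)·3 = -80 - 110 - 42 = -232
|p| = √(10² + (-10)² + (-14)²) = √396 ≈ 19.9
|q| = √((-8)² + 11² + 3²) = √194 ≈ 13.93
cos θ = (p·q)/(|p||q|) = -232/(19.9·13.93) ≈ -0.837
θ = arccos(-0.837) ≈ 146.8°

146.8°


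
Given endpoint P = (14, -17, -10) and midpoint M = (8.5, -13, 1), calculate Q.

Q = 2M - P
  = (2·8.5 - 14, 2·(-13) - (-17), 2·1 - (-10))
  = (17 - 14, -26 + 17, 2 + 10)
  = (3, -9, 12)

(3, -9, 12)


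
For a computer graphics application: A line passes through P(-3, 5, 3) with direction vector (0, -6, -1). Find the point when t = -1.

P(t) = P + t·d
  = (-3 + 0·(-1), 5 + (-6)·(-1), 3 + (-1)·(-1))
  = (-3 + 0, 5 + 6, 3 + 1)
  = (-3, 11, 4)

(-3, 11, 4)


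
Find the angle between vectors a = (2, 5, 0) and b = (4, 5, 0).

a·b = 2·4 + 5·5 + 0·0 = 8 + 25 + 0 = 33
|a| = √(2² + 5² + 0²) = √29 ≈ 5.385
|b| = √(4² + 5² + 0²) = √41 ≈ 6.403
cos θ = (a·b)/(|a||b|) = 33/(5.385·6.403) ≈ 0.957
θ = arccos(0.957) ≈ 16.86°

16.86°


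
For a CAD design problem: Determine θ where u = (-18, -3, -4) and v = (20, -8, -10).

u·v = (-18)·20 + (-3)·(-8) + (-4)·(-10) = -360 + 24 + 40 = -296
|u| = √((-18)² + (-3)² + (-4)²) = √349 ≈ 18.68
|v| = √(20² + (-8)² + (-10)²) = √564 ≈ 23.75
cos θ = (u·v)/(|u||v|) = -296/(18.68·23.75) ≈ -0.6672
θ = arccos(-0.6672) ≈ 131.8°

131.8°


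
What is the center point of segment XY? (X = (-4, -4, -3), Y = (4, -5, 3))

M = ((x₁+x₂)/2, (y₁+y₂)/2, (z₁+z₂)/2)
  = ((-4 + 4)/2, (-4 - 5)/2, (-3 + 3)/2)
  = (0/2, -9/2, 0/2)
  = (0, -4.5, 0)

(0, -4.5, 0)


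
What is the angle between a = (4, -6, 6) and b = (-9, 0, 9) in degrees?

a·b = 4·(-9) + (-6)·0 + 6·9 = -36 + 0 + 54 = 18
|a| = √(4² + (-6)² + 6²) = √88 ≈ 9.381
|b| = √((-9)² + 0² + 9²) = √162 ≈ 12.73
cos θ = (a·b)/(|a||b|) = 18/(9.381·12.73) ≈ 0.1508
θ = arccos(0.1508) ≈ 81.33°

81.33°


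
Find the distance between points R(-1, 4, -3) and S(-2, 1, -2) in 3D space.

d = √[(x₂-x₁)² + (y₂-y₁)² + (z₂-z₁)²]
  = √[(-1)² + (-3)² + 1²]
  = √[1 + 9 + 1]
  = √11
  ≈ 3.317

3.317


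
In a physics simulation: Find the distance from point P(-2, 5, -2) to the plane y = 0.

distance = |a·x₀ + b·y₀ + c·z₀ - d| / √(a² + b² + c²)
  = |0·(-2) + 1·5 + 0·(-2) - 0| / √(0² + 1² + 0²)
  = |0 + 5 + 0 + 0| / √(0 + 1 + 0)
  = |5| / √1
  = 5 / 1
  ≈ 5

5


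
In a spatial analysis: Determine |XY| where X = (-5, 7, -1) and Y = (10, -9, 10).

d = √[(x₂-x₁)² + (y₂-y₁)² + (z₂-z₁)²]
  = √[15² + (-16)² + 11²]
  = √[225 + 256 + 121]
  = √602
  ≈ 24.54

24.54


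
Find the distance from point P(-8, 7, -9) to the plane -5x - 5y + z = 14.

distance = |a·x₀ + b·y₀ + c·z₀ - d| / √(a² + b² + c²)
  = |(-5)·(-8) + (-5)·7 + 1·(-9) - 14| / √((-5)² + (-5)² + 1²)
  = |40 - 35 - 9 - 14| / √(25 + 25 + 1)
  = |-18| / √51
  = 18 / 7.141
  ≈ 2.521

2.521


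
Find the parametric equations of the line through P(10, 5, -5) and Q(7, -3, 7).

Direction vector d = Q - P = (7 - 10, -3 - 5, 7 + 5) = (-3, -8, 12)
Parametric form r = P + t·d:
x = 10 - 3t, y = 5 - 8t, z = -5 + 12t

x = 10 - 3t, y = 5 - 8t, z = -5 + 12t


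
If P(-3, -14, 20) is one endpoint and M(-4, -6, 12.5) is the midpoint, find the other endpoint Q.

Q = 2M - P
  = (2·(-4) - (-3), 2·(-6) - (-14), 2·12.5 - 20)
  = (-8 + 3, -12 + 14, 25 - 20)
  = (-5, 2, 5)

(-5, 2, 5)


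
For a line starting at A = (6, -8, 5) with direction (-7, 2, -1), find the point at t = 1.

P(t) = A + t·d
  = (6 + (-7)·1, -8 + 2·1, 5 + (-1)·1)
  = (6 - 7, -8 + 2, 5 - 1)
  = (-1, -6, 4)

(-1, -6, 4)


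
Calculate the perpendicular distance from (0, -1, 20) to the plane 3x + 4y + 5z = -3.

distance = |a·x₀ + b·y₀ + c·z₀ - d| / √(a² + b² + c²)
  = |3·0 + 4·(-1) + 5·20 - (-3)| / √(3² + 4² + 5²)
  = |0 - 4 + 100 + 3| / √(9 + 16 + 25)
  = |99| / √50
  = 99 / 7.071
  ≈ 14

14


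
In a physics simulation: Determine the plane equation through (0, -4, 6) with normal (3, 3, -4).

The plane through P with normal n = (a, b, c) satisfies n·(r - P) = 0,
i.e. ax + by + cz = a·x₀ + b·y₀ + c·z₀.
d = 3·0 + 3·(-4) + (-4)·6
  = 0 - 12 - 24
  = -36
Equation: 3x + 3y - 4z = -36

3x + 3y - 4z = -36


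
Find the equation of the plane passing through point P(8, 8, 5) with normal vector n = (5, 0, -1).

The plane through P with normal n = (a, b, c) satisfies n·(r - P) = 0,
i.e. ax + by + cz = a·x₀ + b·y₀ + c·z₀.
d = 5·8 + 0·8 + (-1)·5
  = 40 + 0 - 5
  = 35
Equation: 5x - z = 35

5x - z = 35


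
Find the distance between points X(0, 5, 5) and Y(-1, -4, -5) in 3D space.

d = √[(x₂-x₁)² + (y₂-y₁)² + (z₂-z₁)²]
  = √[(-1)² + (-9)² + (-10)²]
  = √[1 + 81 + 100]
  = √182
  ≈ 13.49

13.49


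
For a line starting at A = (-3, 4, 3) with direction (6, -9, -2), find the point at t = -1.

P(t) = A + t·d
  = (-3 + 6·(-1), 4 + (-9)·(-1), 3 + (-2)·(-1))
  = (-3 - 6, 4 + 9, 3 + 2)
  = (-9, 13, 5)

(-9, 13, 5)


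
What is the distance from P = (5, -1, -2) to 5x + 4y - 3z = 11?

distance = |a·x₀ + b·y₀ + c·z₀ - d| / √(a² + b² + c²)
  = |5·5 + 4·(-1) + (-3)·(-2) - 11| / √(5² + 4² + (-3)²)
  = |25 - 4 + 6 - 11| / √(25 + 16 + 9)
  = |16| / √50
  = 16 / 7.071
  ≈ 2.263

2.263


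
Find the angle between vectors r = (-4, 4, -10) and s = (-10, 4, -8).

r·s = (-4)·(-10) + 4·4 + (-10)·(-8) = 40 + 16 + 80 = 136
|r| = √((-4)² + 4² + (-10)²) = √132 ≈ 11.49
|s| = √((-10)² + 4² + (-8)²) = √180 ≈ 13.42
cos θ = (r·s)/(|r||s|) = 136/(11.49·13.42) ≈ 0.8823
θ = arccos(0.8823) ≈ 28.08°

28.08°


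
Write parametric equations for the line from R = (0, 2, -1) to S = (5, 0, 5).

Direction vector d = S - R = (5 + 0, 0 - 2, 5 + 1) = (5, -2, 6)
Parametric form r = R + t·d:
x = 0 + 5t, y = 2 - 2t, z = -1 + 6t

x = 0 + 5t, y = 2 - 2t, z = -1 + 6t


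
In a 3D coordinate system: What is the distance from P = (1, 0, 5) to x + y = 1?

distance = |a·x₀ + b·y₀ + c·z₀ - d| / √(a² + b² + c²)
  = |1·1 + 1·0 + 0·5 - 1| / √(1² + 1² + 0²)
  = |1 + 0 + 0 - 1| / √(1 + 1 + 0)
  = |0| / √2
  = 0 / 1.414
  ≈ 0

0


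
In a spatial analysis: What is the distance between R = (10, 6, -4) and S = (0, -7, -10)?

d = √[(x₂-x₁)² + (y₂-y₁)² + (z₂-z₁)²]
  = √[(-10)² + (-13)² + (-6)²]
  = √[100 + 169 + 36]
  = √305
  ≈ 17.46

17.46


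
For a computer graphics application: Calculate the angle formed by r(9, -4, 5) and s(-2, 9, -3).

r·s = 9·(-2) + (-4)·9 + 5·(-3) = -18 - 36 - 15 = -69
|r| = √(9² + (-4)² + 5²) = √122 ≈ 11.05
|s| = √((-2)² + 9² + (-3)²) = √94 ≈ 9.695
cos θ = (r·s)/(|r||s|) = -69/(11.05·9.695) ≈ -0.6443
θ = arccos(-0.6443) ≈ 130.1°

130.1°


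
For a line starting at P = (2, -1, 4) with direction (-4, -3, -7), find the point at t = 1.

P(t) = P + t·d
  = (2 + (-4)·1, -1 + (-3)·1, 4 + (-7)·1)
  = (2 - 4, -1 - 3, 4 - 7)
  = (-2, -4, -3)

(-2, -4, -3)


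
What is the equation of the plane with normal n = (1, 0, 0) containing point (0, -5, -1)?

The plane through P with normal n = (a, b, c) satisfies n·(r - P) = 0,
i.e. ax + by + cz = a·x₀ + b·y₀ + c·z₀.
d = 1·0 + 0·(-5) + 0·(-1)
  = 0 + 0 + 0
  = 0
Equation: x = 0

x = 0


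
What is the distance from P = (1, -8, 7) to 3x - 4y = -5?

distance = |a·x₀ + b·y₀ + c·z₀ - d| / √(a² + b² + c²)
  = |3·1 + (-4)·(-8) + 0·7 - (-5)| / √(3² + (-4)² + 0²)
  = |3 + 32 + 0 + 5| / √(9 + 16 + 0)
  = |40| / √25
  = 40 / 5
  ≈ 8

8


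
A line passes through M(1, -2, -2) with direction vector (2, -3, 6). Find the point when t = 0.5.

P(t) = M + t·d
  = (1 + 2·0.5, -2 + (-3)·0.5, -2 + 6·0.5)
  = (1 + 1, -2 - 1.5, -2 + 3)
  = (2, -3.5, 1)

(2, -3.5, 1)


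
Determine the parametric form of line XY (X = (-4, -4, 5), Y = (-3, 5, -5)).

Direction vector d = Y - X = (-3 + 4, 5 + 4, -5 - 5) = (1, 9, -10)
Parametric form r = X + t·d:
x = -4 + t, y = -4 + 9t, z = 5 - 10t

x = -4 + t, y = -4 + 9t, z = 5 - 10t


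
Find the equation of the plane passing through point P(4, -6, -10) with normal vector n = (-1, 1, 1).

The plane through P with normal n = (a, b, c) satisfies n·(r - P) = 0,
i.e. ax + by + cz = a·x₀ + b·y₀ + c·z₀.
d = (-1)·4 + 1·(-6) + 1·(-10)
  = -4 - 6 - 10
  = -20
Equation: -x + y + z = -20

-x + y + z = -20


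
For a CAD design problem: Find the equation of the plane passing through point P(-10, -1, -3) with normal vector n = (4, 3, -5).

The plane through P with normal n = (a, b, c) satisfies n·(r - P) = 0,
i.e. ax + by + cz = a·x₀ + b·y₀ + c·z₀.
d = 4·(-10) + 3·(-1) + (-5)·(-3)
  = -40 - 3 + 15
  = -28
Equation: 4x + 3y - 5z = -28

4x + 3y - 5z = -28


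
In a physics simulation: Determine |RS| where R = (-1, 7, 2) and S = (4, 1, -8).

d = √[(x₂-x₁)² + (y₂-y₁)² + (z₂-z₁)²]
  = √[5² + (-6)² + (-10)²]
  = √[25 + 36 + 100]
  = √161
  ≈ 12.69

12.69


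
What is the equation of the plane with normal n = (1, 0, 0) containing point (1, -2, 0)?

The plane through P with normal n = (a, b, c) satisfies n·(r - P) = 0,
i.e. ax + by + cz = a·x₀ + b·y₀ + c·z₀.
d = 1·1 + 0·(-2) + 0·0
  = 1 + 0 + 0
  = 1
Equation: x = 1

x = 1


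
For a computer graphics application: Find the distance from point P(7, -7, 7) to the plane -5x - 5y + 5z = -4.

distance = |a·x₀ + b·y₀ + c·z₀ - d| / √(a² + b² + c²)
  = |(-5)·7 + (-5)·(-7) + 5·7 - (-4)| / √((-5)² + (-5)² + 5²)
  = |-35 + 35 + 35 + 4| / √(25 + 25 + 25)
  = |39| / √75
  = 39 / 8.66
  ≈ 4.503

4.503


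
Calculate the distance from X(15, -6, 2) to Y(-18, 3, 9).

d = √[(x₂-x₁)² + (y₂-y₁)² + (z₂-z₁)²]
  = √[(-33)² + 9² + 7²]
  = √[1089 + 81 + 49]
  = √1219
  ≈ 34.91

34.91


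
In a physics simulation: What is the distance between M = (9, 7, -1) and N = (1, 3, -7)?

d = √[(x₂-x₁)² + (y₂-y₁)² + (z₂-z₁)²]
  = √[(-8)² + (-4)² + (-6)²]
  = √[64 + 16 + 36]
  = √116
  ≈ 10.77

10.77


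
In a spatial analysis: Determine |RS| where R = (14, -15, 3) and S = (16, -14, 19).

d = √[(x₂-x₁)² + (y₂-y₁)² + (z₂-z₁)²]
  = √[2² + 1² + 16²]
  = √[4 + 1 + 256]
  = √261
  ≈ 16.16

16.16


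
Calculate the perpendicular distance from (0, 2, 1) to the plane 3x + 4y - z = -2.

distance = |a·x₀ + b·y₀ + c·z₀ - d| / √(a² + b² + c²)
  = |3·0 + 4·2 + (-1)·1 - (-2)| / √(3² + 4² + (-1)²)
  = |0 + 8 - 1 + 2| / √(9 + 16 + 1)
  = |9| / √26
  = 9 / 5.099
  ≈ 1.765

1.765


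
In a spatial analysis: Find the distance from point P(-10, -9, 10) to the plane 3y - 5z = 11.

distance = |a·x₀ + b·y₀ + c·z₀ - d| / √(a² + b² + c²)
  = |0·(-10) + 3·(-9) + (-5)·10 - 11| / √(0² + 3² + (-5)²)
  = |0 - 27 - 50 - 11| / √(0 + 9 + 25)
  = |-88| / √34
  = 88 / 5.831
  ≈ 15.09

15.09


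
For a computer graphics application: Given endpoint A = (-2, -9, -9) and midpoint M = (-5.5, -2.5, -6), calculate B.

B = 2M - A
  = (2·(-5.5) - (-2), 2·(-2.5) - (-9), 2·(-6) - (-9))
  = (-11 + 2, -5 + 9, -12 + 9)
  = (-9, 4, -3)

(-9, 4, -3)
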